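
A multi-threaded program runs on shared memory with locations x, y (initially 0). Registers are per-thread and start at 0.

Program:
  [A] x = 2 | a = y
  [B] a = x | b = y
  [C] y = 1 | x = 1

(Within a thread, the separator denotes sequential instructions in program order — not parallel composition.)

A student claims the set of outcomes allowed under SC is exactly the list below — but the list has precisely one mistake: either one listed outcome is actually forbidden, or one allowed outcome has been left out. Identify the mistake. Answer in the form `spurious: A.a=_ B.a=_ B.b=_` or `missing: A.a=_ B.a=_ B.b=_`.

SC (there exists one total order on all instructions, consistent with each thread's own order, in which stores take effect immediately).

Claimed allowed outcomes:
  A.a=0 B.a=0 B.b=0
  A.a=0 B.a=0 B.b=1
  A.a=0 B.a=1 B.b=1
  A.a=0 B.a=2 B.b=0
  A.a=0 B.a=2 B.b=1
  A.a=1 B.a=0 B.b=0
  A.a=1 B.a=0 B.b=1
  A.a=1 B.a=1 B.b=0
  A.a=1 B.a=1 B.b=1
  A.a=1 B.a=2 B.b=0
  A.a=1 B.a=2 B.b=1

spurious: A.a=1 B.a=1 B.b=0

outcome vector order: (A.a,B.a,B.b)
SC (10): <0 0 0>; <0 0 1>; <0 1 1>; <0 2 0>; <0 2 1>; <1 0 0>; <1 0 1>; <1 1 1>; <1 2 0>; <1 2 1>
claimed∖SC = {<1 1 0>}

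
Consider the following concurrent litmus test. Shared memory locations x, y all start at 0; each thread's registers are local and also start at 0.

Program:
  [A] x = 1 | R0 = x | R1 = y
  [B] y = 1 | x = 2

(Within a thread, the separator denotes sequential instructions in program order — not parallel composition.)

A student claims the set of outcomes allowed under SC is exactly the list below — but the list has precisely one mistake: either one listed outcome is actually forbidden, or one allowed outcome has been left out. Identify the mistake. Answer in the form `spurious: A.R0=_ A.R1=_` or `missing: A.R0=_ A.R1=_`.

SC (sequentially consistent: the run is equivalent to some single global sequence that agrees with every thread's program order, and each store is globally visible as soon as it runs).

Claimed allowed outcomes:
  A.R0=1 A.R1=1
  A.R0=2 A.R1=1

missing: A.R0=1 A.R1=0

outcome vector order: (A.R0,A.R1)
SC (3): 1/0; 1/1; 2/1
SC∖claimed = {1/0}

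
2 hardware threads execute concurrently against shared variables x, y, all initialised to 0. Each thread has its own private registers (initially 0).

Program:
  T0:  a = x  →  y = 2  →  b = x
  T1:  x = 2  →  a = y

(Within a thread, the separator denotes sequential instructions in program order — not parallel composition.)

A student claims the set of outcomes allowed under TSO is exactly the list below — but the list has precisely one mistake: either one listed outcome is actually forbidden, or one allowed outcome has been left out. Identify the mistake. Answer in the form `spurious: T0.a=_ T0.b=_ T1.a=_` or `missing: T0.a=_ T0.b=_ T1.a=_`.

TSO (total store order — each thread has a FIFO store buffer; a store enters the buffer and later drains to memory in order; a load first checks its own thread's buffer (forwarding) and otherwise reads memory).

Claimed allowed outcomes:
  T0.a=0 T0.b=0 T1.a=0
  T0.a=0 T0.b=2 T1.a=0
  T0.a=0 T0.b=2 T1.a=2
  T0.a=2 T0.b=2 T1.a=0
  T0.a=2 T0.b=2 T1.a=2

missing: T0.a=0 T0.b=0 T1.a=2

outcome vector order: (T0.a,T0.b,T1.a)
TSO: 6 outcomes — {000, 002, 020, 022, 220, 222}
TSO∖claimed = {002}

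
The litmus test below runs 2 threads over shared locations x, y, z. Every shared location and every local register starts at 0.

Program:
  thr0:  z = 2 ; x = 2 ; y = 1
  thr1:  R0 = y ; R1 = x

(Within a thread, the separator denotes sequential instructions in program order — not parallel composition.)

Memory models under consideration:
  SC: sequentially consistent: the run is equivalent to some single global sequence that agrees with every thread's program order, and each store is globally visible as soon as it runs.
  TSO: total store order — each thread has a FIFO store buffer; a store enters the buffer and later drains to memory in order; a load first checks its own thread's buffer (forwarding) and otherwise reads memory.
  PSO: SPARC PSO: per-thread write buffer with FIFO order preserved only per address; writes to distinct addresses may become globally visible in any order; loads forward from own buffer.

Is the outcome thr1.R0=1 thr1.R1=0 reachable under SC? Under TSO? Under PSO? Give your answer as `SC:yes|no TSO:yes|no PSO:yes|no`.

SC:no TSO:no PSO:yes

outcome vector order: (thr1.R0,thr1.R1)
SC (3): <0 0>; <0 2>; <1 2>
TSO (3): <0 0>; <0 2>; <1 2>
PSO (4): <0 0>; <0 2>; <1 0>; <1 2>
target <1 0> ∈ {PSO}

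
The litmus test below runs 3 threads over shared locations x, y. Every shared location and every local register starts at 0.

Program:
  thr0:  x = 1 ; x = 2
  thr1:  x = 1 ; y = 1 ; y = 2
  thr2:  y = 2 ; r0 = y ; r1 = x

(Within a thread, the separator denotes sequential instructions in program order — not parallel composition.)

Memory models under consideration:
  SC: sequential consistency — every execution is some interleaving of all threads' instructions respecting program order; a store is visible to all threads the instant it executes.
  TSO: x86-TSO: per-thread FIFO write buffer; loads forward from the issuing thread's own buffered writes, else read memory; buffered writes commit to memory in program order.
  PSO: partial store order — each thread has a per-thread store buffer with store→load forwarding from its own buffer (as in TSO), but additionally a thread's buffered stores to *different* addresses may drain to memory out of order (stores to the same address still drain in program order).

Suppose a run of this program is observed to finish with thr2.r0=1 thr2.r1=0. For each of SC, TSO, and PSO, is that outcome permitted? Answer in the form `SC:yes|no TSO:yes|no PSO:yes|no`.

SC:no TSO:no PSO:yes

outcome vector order: (thr2.r0,thr2.r1)
under SC → <1 1> <1 2> <2 0> <2 1> <2 2>
under TSO → <1 1> <1 2> <2 0> <2 1> <2 2>
under PSO → <1 0> <1 1> <1 2> <2 0> <2 1> <2 2>
target <1 0> ∈ {PSO}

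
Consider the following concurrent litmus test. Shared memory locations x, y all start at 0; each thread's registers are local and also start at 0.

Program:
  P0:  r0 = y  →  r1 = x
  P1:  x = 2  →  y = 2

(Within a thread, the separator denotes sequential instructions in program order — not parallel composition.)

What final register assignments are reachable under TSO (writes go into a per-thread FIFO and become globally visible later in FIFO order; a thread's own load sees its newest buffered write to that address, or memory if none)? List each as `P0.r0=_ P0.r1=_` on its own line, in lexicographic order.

P0.r0=0 P0.r1=0
P0.r0=0 P0.r1=2
P0.r0=2 P0.r1=2

outcome vector order: (P0.r0,P0.r1)
|TSO outcomes| = 3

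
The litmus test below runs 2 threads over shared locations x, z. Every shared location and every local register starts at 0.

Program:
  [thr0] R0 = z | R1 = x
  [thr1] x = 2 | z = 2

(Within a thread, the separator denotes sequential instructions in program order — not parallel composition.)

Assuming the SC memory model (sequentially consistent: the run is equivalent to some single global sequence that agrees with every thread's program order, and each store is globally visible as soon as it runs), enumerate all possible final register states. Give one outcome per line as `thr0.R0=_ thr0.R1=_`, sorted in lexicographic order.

outcome vector order: (thr0.R0,thr0.R1)
|SC outcomes| = 3

thr0.R0=0 thr0.R1=0
thr0.R0=0 thr0.R1=2
thr0.R0=2 thr0.R1=2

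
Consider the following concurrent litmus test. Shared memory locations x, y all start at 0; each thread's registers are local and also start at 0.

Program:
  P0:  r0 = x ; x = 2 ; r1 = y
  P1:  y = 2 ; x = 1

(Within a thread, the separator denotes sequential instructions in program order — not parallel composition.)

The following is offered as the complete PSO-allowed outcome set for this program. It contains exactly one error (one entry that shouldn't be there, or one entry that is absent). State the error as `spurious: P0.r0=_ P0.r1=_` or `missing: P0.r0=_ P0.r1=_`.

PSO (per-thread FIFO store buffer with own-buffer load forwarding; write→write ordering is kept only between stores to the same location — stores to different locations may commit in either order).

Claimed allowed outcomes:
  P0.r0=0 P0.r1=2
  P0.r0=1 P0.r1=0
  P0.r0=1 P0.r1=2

missing: P0.r0=0 P0.r1=0

outcome vector order: (P0.r0,P0.r1)
PSO (4): 0/0; 0/2; 1/0; 1/2
PSO∖claimed = {0/0}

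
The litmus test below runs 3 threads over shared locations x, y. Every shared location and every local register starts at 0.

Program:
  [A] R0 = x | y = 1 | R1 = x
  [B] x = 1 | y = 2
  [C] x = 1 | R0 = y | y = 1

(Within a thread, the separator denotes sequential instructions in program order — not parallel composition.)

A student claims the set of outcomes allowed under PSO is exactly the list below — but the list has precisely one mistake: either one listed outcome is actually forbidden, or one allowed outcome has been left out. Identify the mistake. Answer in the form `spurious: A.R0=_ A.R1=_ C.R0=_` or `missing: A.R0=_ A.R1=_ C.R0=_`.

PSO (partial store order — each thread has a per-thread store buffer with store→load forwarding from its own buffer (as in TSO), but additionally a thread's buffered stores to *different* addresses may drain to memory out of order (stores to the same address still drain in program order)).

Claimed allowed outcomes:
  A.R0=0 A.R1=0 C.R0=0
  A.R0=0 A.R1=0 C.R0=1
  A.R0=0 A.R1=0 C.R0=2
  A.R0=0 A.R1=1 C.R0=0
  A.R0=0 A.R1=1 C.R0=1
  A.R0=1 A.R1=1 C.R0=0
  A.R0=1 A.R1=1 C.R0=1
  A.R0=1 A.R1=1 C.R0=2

missing: A.R0=0 A.R1=1 C.R0=2

outcome vector order: (A.R0,A.R1,C.R0)
under PSO → 0/0/0; 0/0/1; 0/0/2; 0/1/0; 0/1/1; 0/1/2; 1/1/0; 1/1/1; 1/1/2
PSO∖claimed = {0/1/2}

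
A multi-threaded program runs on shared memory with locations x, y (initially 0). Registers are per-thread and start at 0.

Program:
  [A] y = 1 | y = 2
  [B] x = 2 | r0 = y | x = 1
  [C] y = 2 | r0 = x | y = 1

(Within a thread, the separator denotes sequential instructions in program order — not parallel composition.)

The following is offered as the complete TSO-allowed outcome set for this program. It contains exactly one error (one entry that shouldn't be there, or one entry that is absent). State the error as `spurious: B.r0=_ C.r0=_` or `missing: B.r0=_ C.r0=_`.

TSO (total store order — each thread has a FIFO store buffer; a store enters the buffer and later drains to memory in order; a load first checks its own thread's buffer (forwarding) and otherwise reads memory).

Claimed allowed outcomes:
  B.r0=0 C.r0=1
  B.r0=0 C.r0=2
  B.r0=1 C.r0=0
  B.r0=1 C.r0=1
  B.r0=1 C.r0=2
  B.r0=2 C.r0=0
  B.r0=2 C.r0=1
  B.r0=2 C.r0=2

outcome vector order: (B.r0,C.r0)
[TSO] allowed = {0/0 0/1 0/2 1/0 1/1 1/2 2/0 2/1 2/2}
TSO∖claimed = {0/0}

missing: B.r0=0 C.r0=0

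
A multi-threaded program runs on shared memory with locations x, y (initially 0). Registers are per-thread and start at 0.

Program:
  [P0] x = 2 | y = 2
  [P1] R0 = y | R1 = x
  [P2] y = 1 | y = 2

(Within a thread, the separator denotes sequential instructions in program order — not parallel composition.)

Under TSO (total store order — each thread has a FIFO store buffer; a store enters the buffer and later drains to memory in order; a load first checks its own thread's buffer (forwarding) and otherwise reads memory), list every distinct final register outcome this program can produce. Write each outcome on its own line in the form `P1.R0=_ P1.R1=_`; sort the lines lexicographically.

outcome vector order: (P1.R0,P1.R1)
|TSO outcomes| = 6

P1.R0=0 P1.R1=0
P1.R0=0 P1.R1=2
P1.R0=1 P1.R1=0
P1.R0=1 P1.R1=2
P1.R0=2 P1.R1=0
P1.R0=2 P1.R1=2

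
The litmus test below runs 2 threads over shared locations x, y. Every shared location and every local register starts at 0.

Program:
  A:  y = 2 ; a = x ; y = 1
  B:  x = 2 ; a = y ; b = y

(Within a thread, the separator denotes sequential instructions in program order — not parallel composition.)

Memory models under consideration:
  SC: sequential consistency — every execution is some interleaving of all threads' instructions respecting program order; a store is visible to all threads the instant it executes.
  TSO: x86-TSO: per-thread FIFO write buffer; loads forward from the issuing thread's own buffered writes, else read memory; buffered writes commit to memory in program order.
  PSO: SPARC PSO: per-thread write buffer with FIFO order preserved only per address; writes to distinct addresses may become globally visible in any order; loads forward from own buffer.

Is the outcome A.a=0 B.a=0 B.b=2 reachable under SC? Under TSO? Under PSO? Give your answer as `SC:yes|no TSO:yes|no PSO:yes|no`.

SC:no TSO:yes PSO:yes

outcome vector order: (A.a,B.a,B.b)
under SC → <0 1 1> <0 2 1> <0 2 2> <2 0 0> <2 0 1> <2 0 2> <2 1 1> <2 2 1> <2 2 2>
under TSO → <0 0 0> <0 0 1> <0 0 2> <0 1 1> <0 2 1> <0 2 2> <2 0 0> <2 0 1> <2 0 2> <2 1 1> <2 2 1> <2 2 2>
under PSO → <0 0 0> <0 0 1> <0 0 2> <0 1 1> <0 2 1> <0 2 2> <2 0 0> <2 0 1> <2 0 2> <2 1 1> <2 2 1> <2 2 2>
target <0 0 2> ∈ {TSO,PSO}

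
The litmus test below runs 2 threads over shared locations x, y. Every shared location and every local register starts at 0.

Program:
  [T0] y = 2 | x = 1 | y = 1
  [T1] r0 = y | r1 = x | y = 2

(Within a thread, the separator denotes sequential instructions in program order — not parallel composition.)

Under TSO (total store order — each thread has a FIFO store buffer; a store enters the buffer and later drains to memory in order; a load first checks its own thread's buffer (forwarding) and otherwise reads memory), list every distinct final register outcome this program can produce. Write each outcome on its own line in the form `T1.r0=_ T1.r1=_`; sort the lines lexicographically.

T1.r0=0 T1.r1=0
T1.r0=0 T1.r1=1
T1.r0=1 T1.r1=1
T1.r0=2 T1.r1=0
T1.r0=2 T1.r1=1

outcome vector order: (T1.r0,T1.r1)
|TSO outcomes| = 5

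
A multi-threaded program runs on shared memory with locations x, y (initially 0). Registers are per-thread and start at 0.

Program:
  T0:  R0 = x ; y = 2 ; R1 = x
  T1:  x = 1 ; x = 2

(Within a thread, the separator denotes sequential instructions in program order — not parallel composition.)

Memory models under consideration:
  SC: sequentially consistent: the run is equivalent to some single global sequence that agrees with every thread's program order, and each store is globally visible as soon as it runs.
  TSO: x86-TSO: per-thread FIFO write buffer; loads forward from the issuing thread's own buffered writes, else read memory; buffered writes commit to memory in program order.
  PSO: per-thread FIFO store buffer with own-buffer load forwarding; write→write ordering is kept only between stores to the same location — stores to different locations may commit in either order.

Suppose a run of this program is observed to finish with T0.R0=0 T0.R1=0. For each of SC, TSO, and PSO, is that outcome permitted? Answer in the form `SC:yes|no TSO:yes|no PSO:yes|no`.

SC:yes TSO:yes PSO:yes

outcome vector order: (T0.R0,T0.R1)
[SC] allowed = {<0 0> <0 1> <0 2> <1 1> <1 2> <2 2>}
[TSO] allowed = {<0 0> <0 1> <0 2> <1 1> <1 2> <2 2>}
[PSO] allowed = {<0 0> <0 1> <0 2> <1 1> <1 2> <2 2>}
target <0 0> ∈ {SC,TSO,PSO}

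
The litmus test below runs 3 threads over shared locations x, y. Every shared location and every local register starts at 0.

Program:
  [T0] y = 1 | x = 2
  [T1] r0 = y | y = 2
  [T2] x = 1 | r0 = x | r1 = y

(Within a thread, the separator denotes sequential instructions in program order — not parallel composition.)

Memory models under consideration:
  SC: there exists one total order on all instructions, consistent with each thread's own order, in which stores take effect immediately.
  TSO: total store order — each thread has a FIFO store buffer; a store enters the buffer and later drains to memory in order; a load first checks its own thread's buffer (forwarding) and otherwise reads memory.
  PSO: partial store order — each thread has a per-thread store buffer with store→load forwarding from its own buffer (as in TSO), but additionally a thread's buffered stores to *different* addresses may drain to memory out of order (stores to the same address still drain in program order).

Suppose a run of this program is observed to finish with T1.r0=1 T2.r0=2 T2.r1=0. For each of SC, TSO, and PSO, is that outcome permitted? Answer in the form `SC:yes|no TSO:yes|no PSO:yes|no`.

SC:no TSO:no PSO:yes

outcome vector order: (T1.r0,T2.r0,T2.r1)
[SC] allowed = {(0,1,0) (0,1,1) (0,1,2) (0,2,1) (0,2,2) (1,1,0) (1,1,1) (1,1,2) (1,2,1) (1,2,2)}
[TSO] allowed = {(0,1,0) (0,1,1) (0,1,2) (0,2,1) (0,2,2) (1,1,0) (1,1,1) (1,1,2) (1,2,1) (1,2,2)}
[PSO] allowed = {(0,1,0) (0,1,1) (0,1,2) (0,2,0) (0,2,1) (0,2,2) (1,1,0) (1,1,1) (1,1,2) (1,2,0) (1,2,1) (1,2,2)}
target (1,2,0) ∈ {PSO}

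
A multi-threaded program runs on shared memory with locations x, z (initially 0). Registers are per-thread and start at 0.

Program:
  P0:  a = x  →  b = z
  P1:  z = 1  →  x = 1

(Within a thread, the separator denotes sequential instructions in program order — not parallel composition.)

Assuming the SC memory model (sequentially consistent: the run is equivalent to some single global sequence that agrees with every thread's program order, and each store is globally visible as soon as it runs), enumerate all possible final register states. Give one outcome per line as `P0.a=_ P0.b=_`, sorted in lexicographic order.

P0.a=0 P0.b=0
P0.a=0 P0.b=1
P0.a=1 P0.b=1

outcome vector order: (P0.a,P0.b)
|SC outcomes| = 3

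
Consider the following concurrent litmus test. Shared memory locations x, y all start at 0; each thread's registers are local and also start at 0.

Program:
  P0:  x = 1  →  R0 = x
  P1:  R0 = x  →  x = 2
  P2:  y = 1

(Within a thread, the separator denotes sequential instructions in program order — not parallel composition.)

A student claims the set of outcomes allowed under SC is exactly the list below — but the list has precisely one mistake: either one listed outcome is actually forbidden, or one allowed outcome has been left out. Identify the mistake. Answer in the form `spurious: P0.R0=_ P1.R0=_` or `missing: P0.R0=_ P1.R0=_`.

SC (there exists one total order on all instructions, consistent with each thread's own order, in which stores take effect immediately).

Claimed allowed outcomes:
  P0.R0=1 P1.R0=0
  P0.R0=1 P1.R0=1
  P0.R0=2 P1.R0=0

outcome vector order: (P0.R0,P1.R0)
SC (4): 1/0 1/1 2/0 2/1
SC∖claimed = {2/1}

missing: P0.R0=2 P1.R0=1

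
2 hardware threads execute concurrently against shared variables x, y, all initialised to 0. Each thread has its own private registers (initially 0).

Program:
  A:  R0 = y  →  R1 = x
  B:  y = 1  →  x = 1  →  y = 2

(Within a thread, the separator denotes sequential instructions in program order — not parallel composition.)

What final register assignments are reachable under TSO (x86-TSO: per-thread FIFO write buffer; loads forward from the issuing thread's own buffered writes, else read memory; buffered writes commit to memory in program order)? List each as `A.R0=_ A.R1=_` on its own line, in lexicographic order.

A.R0=0 A.R1=0
A.R0=0 A.R1=1
A.R0=1 A.R1=0
A.R0=1 A.R1=1
A.R0=2 A.R1=1

outcome vector order: (A.R0,A.R1)
|TSO outcomes| = 5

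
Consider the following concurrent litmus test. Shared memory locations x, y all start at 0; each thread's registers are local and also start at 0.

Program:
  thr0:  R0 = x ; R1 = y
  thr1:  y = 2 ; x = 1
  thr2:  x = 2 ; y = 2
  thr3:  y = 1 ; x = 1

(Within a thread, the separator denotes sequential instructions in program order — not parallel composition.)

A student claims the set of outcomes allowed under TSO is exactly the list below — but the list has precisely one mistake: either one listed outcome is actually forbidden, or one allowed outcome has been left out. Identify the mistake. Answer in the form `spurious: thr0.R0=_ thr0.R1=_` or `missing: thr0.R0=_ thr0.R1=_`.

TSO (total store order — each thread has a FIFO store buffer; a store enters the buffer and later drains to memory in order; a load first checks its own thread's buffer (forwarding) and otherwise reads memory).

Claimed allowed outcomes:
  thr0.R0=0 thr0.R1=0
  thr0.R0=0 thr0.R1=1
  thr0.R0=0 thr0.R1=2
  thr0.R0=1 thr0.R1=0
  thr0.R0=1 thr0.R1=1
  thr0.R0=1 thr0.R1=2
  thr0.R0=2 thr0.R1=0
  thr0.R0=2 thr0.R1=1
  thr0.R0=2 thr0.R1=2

spurious: thr0.R0=1 thr0.R1=0

outcome vector order: (thr0.R0,thr0.R1)
TSO (8): 00; 01; 02; 11; 12; 20; 21; 22
claimed∖TSO = {10}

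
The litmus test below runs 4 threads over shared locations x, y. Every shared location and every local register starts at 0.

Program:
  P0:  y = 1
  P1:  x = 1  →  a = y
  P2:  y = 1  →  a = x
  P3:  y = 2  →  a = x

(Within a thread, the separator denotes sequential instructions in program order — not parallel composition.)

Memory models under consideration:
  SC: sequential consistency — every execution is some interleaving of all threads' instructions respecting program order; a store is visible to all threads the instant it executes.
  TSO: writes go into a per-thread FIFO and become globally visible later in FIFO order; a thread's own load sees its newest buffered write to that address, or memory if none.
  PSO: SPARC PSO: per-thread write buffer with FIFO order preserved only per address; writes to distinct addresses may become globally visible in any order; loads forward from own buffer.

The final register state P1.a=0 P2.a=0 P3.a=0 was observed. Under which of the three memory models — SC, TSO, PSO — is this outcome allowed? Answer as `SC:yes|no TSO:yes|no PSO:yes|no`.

outcome vector order: (P1.a,P2.a,P3.a)
SC: 9 outcomes — {0/1/1; 1/0/0; 1/0/1; 1/1/0; 1/1/1; 2/0/0; 2/0/1; 2/1/0; 2/1/1}
TSO: 12 outcomes — {0/0/0; 0/0/1; 0/1/0; 0/1/1; 1/0/0; 1/0/1; 1/1/0; 1/1/1; 2/0/0; 2/0/1; 2/1/0; 2/1/1}
PSO: 12 outcomes — {0/0/0; 0/0/1; 0/1/0; 0/1/1; 1/0/0; 1/0/1; 1/1/0; 1/1/1; 2/0/0; 2/0/1; 2/1/0; 2/1/1}
target 0/0/0 ∈ {TSO,PSO}

SC:no TSO:yes PSO:yes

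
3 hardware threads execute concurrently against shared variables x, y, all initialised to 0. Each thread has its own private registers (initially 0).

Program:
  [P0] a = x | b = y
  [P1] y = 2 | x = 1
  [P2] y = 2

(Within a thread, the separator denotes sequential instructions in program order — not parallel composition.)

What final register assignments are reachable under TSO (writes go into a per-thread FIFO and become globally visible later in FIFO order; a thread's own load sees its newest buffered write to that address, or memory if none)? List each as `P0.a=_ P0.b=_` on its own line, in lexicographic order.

P0.a=0 P0.b=0
P0.a=0 P0.b=2
P0.a=1 P0.b=2

outcome vector order: (P0.a,P0.b)
|TSO outcomes| = 3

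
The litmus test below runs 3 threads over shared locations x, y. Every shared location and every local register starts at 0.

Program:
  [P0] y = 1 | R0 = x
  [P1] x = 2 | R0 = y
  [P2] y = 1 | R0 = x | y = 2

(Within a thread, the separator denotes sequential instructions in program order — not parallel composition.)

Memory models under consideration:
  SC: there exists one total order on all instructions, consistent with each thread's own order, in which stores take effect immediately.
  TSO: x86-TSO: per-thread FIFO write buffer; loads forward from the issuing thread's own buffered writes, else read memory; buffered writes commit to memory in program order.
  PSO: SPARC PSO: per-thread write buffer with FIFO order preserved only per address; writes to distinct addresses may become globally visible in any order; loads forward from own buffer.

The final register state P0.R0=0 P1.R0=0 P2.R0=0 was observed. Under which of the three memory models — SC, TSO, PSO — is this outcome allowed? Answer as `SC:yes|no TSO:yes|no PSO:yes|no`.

outcome vector order: (P0.R0,P1.R0,P2.R0)
SC: 9 outcomes — {<0 1 0>, <0 1 2>, <0 2 0>, <0 2 2>, <2 0 2>, <2 1 0>, <2 1 2>, <2 2 0>, <2 2 2>}
TSO: 12 outcomes — {<0 0 0>, <0 0 2>, <0 1 0>, <0 1 2>, <0 2 0>, <0 2 2>, <2 0 0>, <2 0 2>, <2 1 0>, <2 1 2>, <2 2 0>, <2 2 2>}
PSO: 12 outcomes — {<0 0 0>, <0 0 2>, <0 1 0>, <0 1 2>, <0 2 0>, <0 2 2>, <2 0 0>, <2 0 2>, <2 1 0>, <2 1 2>, <2 2 0>, <2 2 2>}
target <0 0 0> ∈ {TSO,PSO}

SC:no TSO:yes PSO:yes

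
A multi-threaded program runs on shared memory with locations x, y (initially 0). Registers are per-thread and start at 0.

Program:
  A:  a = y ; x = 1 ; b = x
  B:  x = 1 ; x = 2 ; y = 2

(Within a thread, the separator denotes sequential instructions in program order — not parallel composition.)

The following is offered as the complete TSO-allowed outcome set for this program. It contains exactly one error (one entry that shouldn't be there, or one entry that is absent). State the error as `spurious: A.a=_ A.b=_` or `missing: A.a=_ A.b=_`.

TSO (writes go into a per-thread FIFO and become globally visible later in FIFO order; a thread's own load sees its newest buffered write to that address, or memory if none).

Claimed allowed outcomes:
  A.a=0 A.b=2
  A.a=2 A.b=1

missing: A.a=0 A.b=1

outcome vector order: (A.a,A.b)
under TSO → <0 1>; <0 2>; <2 1>
TSO∖claimed = {<0 1>}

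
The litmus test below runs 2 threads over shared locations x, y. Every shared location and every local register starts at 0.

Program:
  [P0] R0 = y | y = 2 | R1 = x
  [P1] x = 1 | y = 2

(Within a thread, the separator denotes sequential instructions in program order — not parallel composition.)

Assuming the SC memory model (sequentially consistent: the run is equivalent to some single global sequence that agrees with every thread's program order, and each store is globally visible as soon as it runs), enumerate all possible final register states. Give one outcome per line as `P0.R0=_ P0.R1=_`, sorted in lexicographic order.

P0.R0=0 P0.R1=0
P0.R0=0 P0.R1=1
P0.R0=2 P0.R1=1

outcome vector order: (P0.R0,P0.R1)
|SC outcomes| = 3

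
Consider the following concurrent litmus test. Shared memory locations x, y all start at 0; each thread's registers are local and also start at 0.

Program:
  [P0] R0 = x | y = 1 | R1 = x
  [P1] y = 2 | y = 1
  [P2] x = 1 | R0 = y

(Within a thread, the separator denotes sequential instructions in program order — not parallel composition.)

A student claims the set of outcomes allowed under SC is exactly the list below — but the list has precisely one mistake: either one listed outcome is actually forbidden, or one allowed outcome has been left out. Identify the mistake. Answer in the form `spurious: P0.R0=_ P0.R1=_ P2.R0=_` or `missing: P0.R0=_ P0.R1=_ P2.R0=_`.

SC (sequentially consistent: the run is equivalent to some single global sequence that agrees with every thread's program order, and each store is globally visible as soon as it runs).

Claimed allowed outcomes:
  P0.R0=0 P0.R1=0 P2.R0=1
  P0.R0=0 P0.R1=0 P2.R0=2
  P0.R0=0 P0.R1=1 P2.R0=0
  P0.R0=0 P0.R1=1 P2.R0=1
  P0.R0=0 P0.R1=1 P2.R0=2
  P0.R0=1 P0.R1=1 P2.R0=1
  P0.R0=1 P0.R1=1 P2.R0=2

outcome vector order: (P0.R0,P0.R1,P2.R0)
SC: 8 outcomes — {0/0/1; 0/0/2; 0/1/0; 0/1/1; 0/1/2; 1/1/0; 1/1/1; 1/1/2}
SC∖claimed = {1/1/0}

missing: P0.R0=1 P0.R1=1 P2.R0=0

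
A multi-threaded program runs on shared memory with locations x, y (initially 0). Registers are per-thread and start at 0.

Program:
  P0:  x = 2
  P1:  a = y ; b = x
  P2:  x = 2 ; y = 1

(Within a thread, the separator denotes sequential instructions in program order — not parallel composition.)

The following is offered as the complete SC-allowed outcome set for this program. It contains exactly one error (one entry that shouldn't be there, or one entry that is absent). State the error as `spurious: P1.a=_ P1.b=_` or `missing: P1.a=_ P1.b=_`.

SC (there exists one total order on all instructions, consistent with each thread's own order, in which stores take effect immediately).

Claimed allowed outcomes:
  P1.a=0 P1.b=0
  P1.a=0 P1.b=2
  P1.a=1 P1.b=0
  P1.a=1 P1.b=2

outcome vector order: (P1.a,P1.b)
under SC → 0/0 0/2 1/2
claimed∖SC = {1/0}

spurious: P1.a=1 P1.b=0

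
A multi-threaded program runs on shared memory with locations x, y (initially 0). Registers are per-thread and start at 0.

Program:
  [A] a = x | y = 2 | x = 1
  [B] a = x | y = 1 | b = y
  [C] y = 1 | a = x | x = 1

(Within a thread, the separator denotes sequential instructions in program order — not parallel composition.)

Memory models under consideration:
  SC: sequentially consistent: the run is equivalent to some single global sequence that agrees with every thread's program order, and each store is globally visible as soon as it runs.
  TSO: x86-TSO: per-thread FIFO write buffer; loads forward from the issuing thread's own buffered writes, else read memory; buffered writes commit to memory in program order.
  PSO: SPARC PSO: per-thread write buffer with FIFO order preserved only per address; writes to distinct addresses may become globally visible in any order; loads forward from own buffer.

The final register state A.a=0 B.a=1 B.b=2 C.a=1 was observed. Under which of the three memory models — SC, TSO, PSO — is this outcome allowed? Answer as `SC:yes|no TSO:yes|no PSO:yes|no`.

outcome vector order: (A.a,B.a,B.b,C.a)
SC (11): <0 0 1 0>; <0 0 1 1>; <0 0 2 0>; <0 0 2 1>; <0 1 1 0>; <0 1 1 1>; <0 1 2 0>; <1 0 1 0>; <1 0 2 0>; <1 1 1 0>; <1 1 2 0>
TSO (11): <0 0 1 0>; <0 0 1 1>; <0 0 2 0>; <0 0 2 1>; <0 1 1 0>; <0 1 1 1>; <0 1 2 0>; <1 0 1 0>; <1 0 2 0>; <1 1 1 0>; <1 1 2 0>
PSO (12): <0 0 1 0>; <0 0 1 1>; <0 0 2 0>; <0 0 2 1>; <0 1 1 0>; <0 1 1 1>; <0 1 2 0>; <0 1 2 1>; <1 0 1 0>; <1 0 2 0>; <1 1 1 0>; <1 1 2 0>
target <0 1 2 1> ∈ {PSO}

SC:no TSO:no PSO:yes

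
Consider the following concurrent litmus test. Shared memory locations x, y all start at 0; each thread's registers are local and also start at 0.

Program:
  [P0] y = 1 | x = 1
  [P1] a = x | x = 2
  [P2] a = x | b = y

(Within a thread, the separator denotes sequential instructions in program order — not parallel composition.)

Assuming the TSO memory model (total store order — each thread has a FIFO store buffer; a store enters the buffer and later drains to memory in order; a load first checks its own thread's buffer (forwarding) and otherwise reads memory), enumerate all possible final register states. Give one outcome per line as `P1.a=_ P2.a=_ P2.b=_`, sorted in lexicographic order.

outcome vector order: (P1.a,P2.a,P2.b)
|TSO outcomes| = 9

P1.a=0 P2.a=0 P2.b=0
P1.a=0 P2.a=0 P2.b=1
P1.a=0 P2.a=1 P2.b=1
P1.a=0 P2.a=2 P2.b=0
P1.a=0 P2.a=2 P2.b=1
P1.a=1 P2.a=0 P2.b=0
P1.a=1 P2.a=0 P2.b=1
P1.a=1 P2.a=1 P2.b=1
P1.a=1 P2.a=2 P2.b=1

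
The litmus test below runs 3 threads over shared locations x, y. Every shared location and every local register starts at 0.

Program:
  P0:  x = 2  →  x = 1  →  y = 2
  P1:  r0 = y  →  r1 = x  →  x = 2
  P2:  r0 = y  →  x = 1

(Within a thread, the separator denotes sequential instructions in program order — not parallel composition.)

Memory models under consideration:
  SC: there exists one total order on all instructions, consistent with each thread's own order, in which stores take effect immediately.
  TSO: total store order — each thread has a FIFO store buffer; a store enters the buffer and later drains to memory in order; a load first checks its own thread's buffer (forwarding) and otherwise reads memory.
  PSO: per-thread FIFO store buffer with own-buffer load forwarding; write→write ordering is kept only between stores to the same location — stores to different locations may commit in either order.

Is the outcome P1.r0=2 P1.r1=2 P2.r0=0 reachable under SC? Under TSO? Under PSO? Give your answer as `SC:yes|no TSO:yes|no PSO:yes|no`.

SC:no TSO:no PSO:yes

outcome vector order: (P1.r0,P1.r1,P2.r0)
SC (8): <0 0 0>; <0 0 2>; <0 1 0>; <0 1 2>; <0 2 0>; <0 2 2>; <2 1 0>; <2 1 2>
TSO (8): <0 0 0>; <0 0 2>; <0 1 0>; <0 1 2>; <0 2 0>; <0 2 2>; <2 1 0>; <2 1 2>
PSO (12): <0 0 0>; <0 0 2>; <0 1 0>; <0 1 2>; <0 2 0>; <0 2 2>; <2 0 0>; <2 0 2>; <2 1 0>; <2 1 2>; <2 2 0>; <2 2 2>
target <2 2 0> ∈ {PSO}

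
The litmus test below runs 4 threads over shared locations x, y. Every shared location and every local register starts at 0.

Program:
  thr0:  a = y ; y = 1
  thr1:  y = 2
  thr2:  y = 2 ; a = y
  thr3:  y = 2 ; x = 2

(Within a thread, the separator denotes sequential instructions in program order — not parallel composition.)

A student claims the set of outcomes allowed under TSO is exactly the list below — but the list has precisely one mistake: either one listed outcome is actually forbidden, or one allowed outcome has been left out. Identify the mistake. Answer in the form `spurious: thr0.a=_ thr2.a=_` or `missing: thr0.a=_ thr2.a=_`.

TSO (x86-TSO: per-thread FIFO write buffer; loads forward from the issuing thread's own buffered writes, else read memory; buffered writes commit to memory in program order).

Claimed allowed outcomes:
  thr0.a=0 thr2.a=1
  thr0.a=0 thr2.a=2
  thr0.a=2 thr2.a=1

outcome vector order: (thr0.a,thr2.a)
[TSO] allowed = {(0,1), (0,2), (2,1), (2,2)}
TSO∖claimed = {(2,2)}

missing: thr0.a=2 thr2.a=2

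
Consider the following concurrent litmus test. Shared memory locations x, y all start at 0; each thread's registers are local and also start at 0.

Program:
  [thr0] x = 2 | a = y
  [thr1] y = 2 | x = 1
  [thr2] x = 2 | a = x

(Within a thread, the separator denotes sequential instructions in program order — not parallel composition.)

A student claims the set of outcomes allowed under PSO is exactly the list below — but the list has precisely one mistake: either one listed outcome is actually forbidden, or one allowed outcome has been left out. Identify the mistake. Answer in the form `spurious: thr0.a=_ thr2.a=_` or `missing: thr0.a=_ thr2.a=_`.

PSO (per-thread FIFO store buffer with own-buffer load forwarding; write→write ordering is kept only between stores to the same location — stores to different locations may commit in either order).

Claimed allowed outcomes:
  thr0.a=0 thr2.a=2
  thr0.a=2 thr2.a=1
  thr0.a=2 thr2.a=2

missing: thr0.a=0 thr2.a=1

outcome vector order: (thr0.a,thr2.a)
[PSO] allowed = {<0 1>; <0 2>; <2 1>; <2 2>}
PSO∖claimed = {<0 1>}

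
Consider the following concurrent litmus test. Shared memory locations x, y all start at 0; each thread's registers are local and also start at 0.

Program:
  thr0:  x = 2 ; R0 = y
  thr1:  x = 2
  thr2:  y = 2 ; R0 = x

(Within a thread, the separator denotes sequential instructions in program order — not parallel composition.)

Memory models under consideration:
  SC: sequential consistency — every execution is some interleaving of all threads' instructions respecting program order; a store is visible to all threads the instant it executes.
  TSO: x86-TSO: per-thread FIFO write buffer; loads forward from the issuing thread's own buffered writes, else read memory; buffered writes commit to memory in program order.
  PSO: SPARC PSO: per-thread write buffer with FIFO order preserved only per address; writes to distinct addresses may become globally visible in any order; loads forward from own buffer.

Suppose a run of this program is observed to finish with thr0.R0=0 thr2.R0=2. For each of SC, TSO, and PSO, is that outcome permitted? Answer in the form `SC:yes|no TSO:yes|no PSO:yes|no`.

outcome vector order: (thr0.R0,thr2.R0)
SC: 3 outcomes — {<0 2>; <2 0>; <2 2>}
TSO: 4 outcomes — {<0 0>; <0 2>; <2 0>; <2 2>}
PSO: 4 outcomes — {<0 0>; <0 2>; <2 0>; <2 2>}
target <0 2> ∈ {SC,TSO,PSO}

SC:yes TSO:yes PSO:yes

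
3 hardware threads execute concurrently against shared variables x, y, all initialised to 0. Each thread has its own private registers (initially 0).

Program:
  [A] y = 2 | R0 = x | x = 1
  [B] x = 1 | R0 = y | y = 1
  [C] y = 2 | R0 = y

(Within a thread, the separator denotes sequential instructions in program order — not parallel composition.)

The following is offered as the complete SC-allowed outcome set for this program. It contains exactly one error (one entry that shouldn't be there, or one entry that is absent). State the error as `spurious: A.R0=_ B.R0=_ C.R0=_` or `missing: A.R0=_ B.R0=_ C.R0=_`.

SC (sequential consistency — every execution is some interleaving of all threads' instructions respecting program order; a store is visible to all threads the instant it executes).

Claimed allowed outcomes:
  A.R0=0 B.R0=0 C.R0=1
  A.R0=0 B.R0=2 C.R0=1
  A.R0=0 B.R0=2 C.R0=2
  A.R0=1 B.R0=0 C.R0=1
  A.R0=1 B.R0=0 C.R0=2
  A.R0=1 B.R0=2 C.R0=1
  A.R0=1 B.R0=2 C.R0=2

outcome vector order: (A.R0,B.R0,C.R0)
[SC] allowed = {0/2/1 0/2/2 1/0/1 1/0/2 1/2/1 1/2/2}
claimed∖SC = {0/0/1}

spurious: A.R0=0 B.R0=0 C.R0=1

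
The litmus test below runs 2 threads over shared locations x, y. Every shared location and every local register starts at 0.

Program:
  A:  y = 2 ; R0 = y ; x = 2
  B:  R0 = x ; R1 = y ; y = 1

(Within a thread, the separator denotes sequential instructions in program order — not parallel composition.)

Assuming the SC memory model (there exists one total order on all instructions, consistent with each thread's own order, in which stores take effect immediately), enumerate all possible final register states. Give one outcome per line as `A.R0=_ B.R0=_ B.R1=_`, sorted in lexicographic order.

outcome vector order: (A.R0,B.R0,B.R1)
|SC outcomes| = 5

A.R0=1 B.R0=0 B.R1=0
A.R0=1 B.R0=0 B.R1=2
A.R0=2 B.R0=0 B.R1=0
A.R0=2 B.R0=0 B.R1=2
A.R0=2 B.R0=2 B.R1=2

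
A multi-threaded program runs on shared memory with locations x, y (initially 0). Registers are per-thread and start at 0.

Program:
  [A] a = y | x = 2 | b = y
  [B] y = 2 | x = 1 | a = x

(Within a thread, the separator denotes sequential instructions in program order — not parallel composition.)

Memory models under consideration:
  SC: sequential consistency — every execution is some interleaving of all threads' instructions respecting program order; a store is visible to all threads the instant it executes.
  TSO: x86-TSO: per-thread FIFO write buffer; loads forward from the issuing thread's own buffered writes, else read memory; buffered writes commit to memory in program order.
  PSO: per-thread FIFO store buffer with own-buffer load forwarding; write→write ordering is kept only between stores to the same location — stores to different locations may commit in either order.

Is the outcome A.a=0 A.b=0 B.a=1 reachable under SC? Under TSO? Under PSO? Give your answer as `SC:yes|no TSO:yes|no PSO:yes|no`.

SC:yes TSO:yes PSO:yes

outcome vector order: (A.a,A.b,B.a)
SC (5): 001, 021, 022, 221, 222
TSO (6): 001, 002, 021, 022, 221, 222
PSO (6): 001, 002, 021, 022, 221, 222
target 001 ∈ {SC,TSO,PSO}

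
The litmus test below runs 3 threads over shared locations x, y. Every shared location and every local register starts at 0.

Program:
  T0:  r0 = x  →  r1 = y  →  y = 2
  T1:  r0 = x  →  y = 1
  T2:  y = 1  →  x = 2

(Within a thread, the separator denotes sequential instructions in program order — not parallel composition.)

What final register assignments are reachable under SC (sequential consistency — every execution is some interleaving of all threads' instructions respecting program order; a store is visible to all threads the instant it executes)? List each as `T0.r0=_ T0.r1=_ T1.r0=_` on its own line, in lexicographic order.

T0.r0=0 T0.r1=0 T1.r0=0
T0.r0=0 T0.r1=0 T1.r0=2
T0.r0=0 T0.r1=1 T1.r0=0
T0.r0=0 T0.r1=1 T1.r0=2
T0.r0=2 T0.r1=1 T1.r0=0
T0.r0=2 T0.r1=1 T1.r0=2

outcome vector order: (T0.r0,T0.r1,T1.r0)
|SC outcomes| = 6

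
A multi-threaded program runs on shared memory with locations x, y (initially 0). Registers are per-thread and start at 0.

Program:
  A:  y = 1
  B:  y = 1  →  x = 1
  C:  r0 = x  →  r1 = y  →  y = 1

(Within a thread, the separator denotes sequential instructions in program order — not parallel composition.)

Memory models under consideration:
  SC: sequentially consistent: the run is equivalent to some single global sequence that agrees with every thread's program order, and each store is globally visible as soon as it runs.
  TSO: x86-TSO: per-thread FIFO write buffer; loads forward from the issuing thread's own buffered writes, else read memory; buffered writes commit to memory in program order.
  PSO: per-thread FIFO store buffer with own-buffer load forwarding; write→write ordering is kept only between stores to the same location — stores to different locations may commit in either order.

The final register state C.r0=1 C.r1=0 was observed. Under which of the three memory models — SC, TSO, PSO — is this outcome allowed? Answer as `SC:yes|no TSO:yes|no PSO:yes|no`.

outcome vector order: (C.r0,C.r1)
[SC] allowed = {00 01 11}
[TSO] allowed = {00 01 11}
[PSO] allowed = {00 01 10 11}
target 10 ∈ {PSO}

SC:no TSO:no PSO:yes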